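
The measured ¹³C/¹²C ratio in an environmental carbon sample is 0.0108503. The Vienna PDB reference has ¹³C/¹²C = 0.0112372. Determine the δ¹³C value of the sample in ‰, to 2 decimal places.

-34.43‰

δ¹³C = (R_sample / R_standard − 1) × 1000
R_sample / R_standard = 0.0108503 / 0.0112372 = 0.965570
δ¹³C = (0.965570 − 1) × 1000 = -34.430‰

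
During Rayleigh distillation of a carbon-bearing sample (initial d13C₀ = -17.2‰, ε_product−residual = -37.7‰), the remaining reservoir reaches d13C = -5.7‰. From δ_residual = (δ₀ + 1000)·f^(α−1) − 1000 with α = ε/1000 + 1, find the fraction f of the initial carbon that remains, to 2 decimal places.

0.73

α − 1 = ε/1000 = -0.0377
(δ_res + 1000)/(δ₀ + 1000) = (-5.7 + 1000)/(-17.2 + 1000) = 994.3/982.8 = 1.011701
f = 1.011701^(1/-0.0377) = exp(ln(1.011701)/-0.0377) = exp(0.01163/-0.0377)
f = exp(-0.3086) = 0.7345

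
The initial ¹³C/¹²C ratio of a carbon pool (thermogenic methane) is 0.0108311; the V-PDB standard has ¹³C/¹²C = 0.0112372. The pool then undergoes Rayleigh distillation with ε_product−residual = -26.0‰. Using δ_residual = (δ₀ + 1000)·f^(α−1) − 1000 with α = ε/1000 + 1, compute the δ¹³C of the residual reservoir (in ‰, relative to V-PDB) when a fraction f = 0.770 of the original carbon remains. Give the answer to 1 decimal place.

-29.6‰

δ₀ = (0.0108311/0.0112372 − 1)×1000 = (0.963861 − 1)×1000 = -36.139‰
α − 1 = ε/1000 = -0.0260
f^(α−1) = 0.770^(-0.0260) = 1.006819
δ_res = (-36.139 + 1000) × 1.006819 − 1000 = 970.433 − 1000 = -29.57‰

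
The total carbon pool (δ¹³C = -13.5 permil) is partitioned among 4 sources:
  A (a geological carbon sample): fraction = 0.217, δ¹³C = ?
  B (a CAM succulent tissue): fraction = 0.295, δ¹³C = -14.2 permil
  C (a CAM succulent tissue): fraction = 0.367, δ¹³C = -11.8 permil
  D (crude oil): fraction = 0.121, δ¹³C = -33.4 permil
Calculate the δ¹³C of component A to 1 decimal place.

Isotope mass balance: δ_bulk = Σ fᵢ·δᵢ.
-13.5 = 0.217×δ_A + 0.295×(-14.2) + 0.367×(-11.8) + 0.121×(-33.4)
0.217·δ_A = -13.5 − (-12.561) = -0.939
δ_A = -0.939 / 0.217 = -4.33 permil

-4.3 permil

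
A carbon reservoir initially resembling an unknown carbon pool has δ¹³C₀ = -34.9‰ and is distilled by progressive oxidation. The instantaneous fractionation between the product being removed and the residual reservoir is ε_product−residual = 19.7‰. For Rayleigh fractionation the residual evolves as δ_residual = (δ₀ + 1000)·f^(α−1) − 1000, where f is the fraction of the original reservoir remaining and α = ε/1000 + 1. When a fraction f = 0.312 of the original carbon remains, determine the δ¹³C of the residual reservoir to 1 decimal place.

Rayleigh residual: δ_res = (δ₀ + 1000)·f^(α−1) − 1000
α = ε/1000 + 1 = 1.01970, so α − 1 = 0.01970
f^(α−1) = 0.312^(0.01970) = 0.977316
δ_res = (-34.9 + 1000) × 0.977316 − 1000 = 943.207 − 1000 = -56.79‰

-56.8‰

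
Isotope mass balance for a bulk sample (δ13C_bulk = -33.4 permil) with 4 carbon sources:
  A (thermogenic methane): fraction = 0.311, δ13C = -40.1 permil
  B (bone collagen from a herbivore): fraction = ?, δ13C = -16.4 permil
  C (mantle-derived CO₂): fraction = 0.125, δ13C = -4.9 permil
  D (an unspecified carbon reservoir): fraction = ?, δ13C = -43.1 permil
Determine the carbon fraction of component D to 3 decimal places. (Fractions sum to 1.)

0.414

Let f_D and f_B be the unknown fractions; fractions sum to 1 so f_D + f_B = 0.564.
Mass balance: Σ fᵢ·δᵢ = δ_bulk ⇒ f_D·(-43.1) + f_B·(-16.4) = -33.4 − (-13.084) = -20.316
Substitute f_B = 0.564 − f_D:
f_D·(-43.1 − -16.4) = -20.316 − 0.564×(-16.4) = -11.067
f_D = -11.067 / -26.7 = 0.4145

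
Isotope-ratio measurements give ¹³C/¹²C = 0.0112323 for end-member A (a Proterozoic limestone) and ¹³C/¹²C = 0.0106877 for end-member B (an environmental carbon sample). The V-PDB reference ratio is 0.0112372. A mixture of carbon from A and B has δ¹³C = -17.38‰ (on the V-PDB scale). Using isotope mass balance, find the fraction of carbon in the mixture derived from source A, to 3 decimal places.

0.650

δ_A = (0.0112323/0.0112372 − 1)×1000 = (0.999564 − 1)×1000 = -0.436‰
δ_B = (0.0106877/0.0112372 − 1)×1000 = (0.951100 − 1)×1000 = -48.900‰
f_A = (δ_mix − δ_B)/(δ_A − δ_B) = (-17.38 − (-48.900))/(-0.436 − (-48.900))
f_A = 31.520 / 48.464 = 0.6504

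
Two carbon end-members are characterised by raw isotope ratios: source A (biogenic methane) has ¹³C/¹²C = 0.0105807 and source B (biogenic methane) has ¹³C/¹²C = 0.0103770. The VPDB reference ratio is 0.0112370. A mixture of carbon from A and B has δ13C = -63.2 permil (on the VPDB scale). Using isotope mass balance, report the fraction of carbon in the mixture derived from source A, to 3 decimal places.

0.736

δ_A = (0.0105807/0.0112370 − 1)×1000 = (0.941595 − 1)×1000 = -58.405 permil
δ_B = (0.0103770/0.0112370 − 1)×1000 = (0.923467 − 1)×1000 = -76.533 permil
f_A = (δ_mix − δ_B)/(δ_A − δ_B) = (-63.2 − (-76.533))/(-58.405 − (-76.533))
f_A = 13.333 / 18.128 = 0.7355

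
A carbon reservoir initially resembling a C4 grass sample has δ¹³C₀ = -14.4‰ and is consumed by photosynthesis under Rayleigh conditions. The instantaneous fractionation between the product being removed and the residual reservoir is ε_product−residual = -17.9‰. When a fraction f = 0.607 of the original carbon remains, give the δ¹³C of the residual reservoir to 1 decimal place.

-5.6‰

Rayleigh residual: δ_res = (δ₀ + 1000)·f^(α−1) − 1000
α = ε/1000 + 1 = 0.98210, so α − 1 = -0.01790
f^(α−1) = 0.607^(-0.01790) = 1.008976
δ_res = (-14.4 + 1000) × 1.008976 − 1000 = 994.447 − 1000 = -5.55‰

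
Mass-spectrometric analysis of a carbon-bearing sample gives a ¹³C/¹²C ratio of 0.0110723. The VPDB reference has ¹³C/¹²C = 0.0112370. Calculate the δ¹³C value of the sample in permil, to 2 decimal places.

-14.66 permil

δ¹³C = (R_sample / R_standard − 1) × 1000
R_sample / R_standard = 0.0110723 / 0.0112370 = 0.985343
δ¹³C = (0.985343 − 1) × 1000 = -14.657 permil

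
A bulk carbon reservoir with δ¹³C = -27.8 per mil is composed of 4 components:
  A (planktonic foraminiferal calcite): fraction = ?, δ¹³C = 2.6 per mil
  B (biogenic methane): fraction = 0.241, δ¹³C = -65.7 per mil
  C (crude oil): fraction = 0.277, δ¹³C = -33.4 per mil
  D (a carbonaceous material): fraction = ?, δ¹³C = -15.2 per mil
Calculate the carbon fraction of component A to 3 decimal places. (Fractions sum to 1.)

Let f_A and f_D be the unknown fractions; fractions sum to 1 so f_A + f_D = 0.482.
Mass balance: Σ fᵢ·δᵢ = δ_bulk ⇒ f_A·(2.6) + f_D·(-15.2) = -27.8 − (-25.086) = -2.714
Substitute f_D = 0.482 − f_A:
f_A·(2.6 − -15.2) = -2.714 − 0.482×(-15.2) = 4.612
f_A = 4.612 / 17.8 = 0.2591

0.259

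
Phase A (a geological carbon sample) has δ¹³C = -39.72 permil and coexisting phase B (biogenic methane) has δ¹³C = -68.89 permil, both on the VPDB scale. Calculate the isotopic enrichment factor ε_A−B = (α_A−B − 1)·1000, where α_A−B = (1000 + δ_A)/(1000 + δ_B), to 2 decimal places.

α_A−B = (1000 + -39.72) / (1000 + -68.89) = 960.28 / 931.11 = 1.031328
ε_A−B = (1.031328 − 1) × 1000 = 31.328 permil
(The approximation ε ≈ δ_A − δ_B would give 29.17 permil.)

31.33 permil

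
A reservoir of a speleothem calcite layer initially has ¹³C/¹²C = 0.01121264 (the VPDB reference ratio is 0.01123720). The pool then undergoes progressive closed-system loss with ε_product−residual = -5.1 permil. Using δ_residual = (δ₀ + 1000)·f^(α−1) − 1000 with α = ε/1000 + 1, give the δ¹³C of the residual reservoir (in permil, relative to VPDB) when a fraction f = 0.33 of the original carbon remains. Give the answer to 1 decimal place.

δ₀ = (0.01121264/0.01123720 − 1)×1000 = (0.997814 − 1)×1000 = -2.186 permil
α − 1 = ε/1000 = -0.0051
f^(α−1) = 0.33^(-0.0051) = 1.005670
δ_res = (-2.186 + 1000) × 1.005670 − 1000 = 1003.472 − 1000 = 3.47 permil

3.5 permil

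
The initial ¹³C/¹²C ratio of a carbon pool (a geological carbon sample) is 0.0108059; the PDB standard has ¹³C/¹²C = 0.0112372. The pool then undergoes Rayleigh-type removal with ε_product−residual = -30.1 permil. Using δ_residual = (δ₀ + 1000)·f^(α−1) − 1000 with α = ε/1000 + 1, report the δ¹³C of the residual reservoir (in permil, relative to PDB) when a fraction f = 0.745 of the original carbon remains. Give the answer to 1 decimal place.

-29.8 permil

δ₀ = (0.0108059/0.0112372 − 1)×1000 = (0.961619 − 1)×1000 = -38.381 permil
α − 1 = ε/1000 = -0.0301
f^(α−1) = 0.745^(-0.0301) = 1.008900
δ_res = (-38.381 + 1000) × 1.008900 − 1000 = 970.177 − 1000 = -29.82 permil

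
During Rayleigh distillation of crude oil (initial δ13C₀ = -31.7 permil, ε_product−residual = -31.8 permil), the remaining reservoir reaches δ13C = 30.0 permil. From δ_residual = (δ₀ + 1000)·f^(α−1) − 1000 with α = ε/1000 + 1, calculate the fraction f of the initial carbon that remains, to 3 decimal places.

0.143

α − 1 = ε/1000 = -0.0318
(δ_res + 1000)/(δ₀ + 1000) = (30.0 + 1000)/(-31.7 + 1000) = 1030.0/968.3 = 1.063720
f = 1.063720^(1/-0.0318) = exp(ln(1.063720)/-0.0318) = exp(0.06177/-0.0318)
f = exp(-1.9425) = 0.1433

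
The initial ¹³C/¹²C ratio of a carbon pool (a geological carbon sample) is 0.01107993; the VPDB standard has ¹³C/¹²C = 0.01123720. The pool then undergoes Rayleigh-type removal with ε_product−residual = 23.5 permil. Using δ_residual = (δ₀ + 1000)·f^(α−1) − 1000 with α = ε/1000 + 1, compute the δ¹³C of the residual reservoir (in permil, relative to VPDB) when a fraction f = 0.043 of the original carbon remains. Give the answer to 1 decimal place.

δ₀ = (0.01107993/0.01123720 − 1)×1000 = (0.986005 − 1)×1000 = -13.995 permil
α − 1 = ε/1000 = 0.0235
f^(α−1) = 0.043^(0.0235) = 0.928724
δ_res = (-13.995 + 1000) × 0.928724 − 1000 = 915.726 − 1000 = -84.27 permil

-84.3 permil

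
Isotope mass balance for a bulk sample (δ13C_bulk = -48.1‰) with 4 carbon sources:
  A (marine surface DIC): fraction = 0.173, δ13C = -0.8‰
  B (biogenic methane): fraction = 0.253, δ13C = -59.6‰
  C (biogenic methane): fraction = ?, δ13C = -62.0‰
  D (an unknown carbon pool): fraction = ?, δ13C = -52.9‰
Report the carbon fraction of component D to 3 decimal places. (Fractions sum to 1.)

Let f_D and f_C be the unknown fractions; fractions sum to 1 so f_D + f_C = 0.574.
Mass balance: Σ fᵢ·δᵢ = δ_bulk ⇒ f_D·(-52.9) + f_C·(-62.0) = -48.1 − (-15.217) = -32.883
Substitute f_C = 0.574 − f_D:
f_D·(-52.9 − -62.0) = -32.883 − 0.574×(-62.0) = 2.705
f_D = 2.705 / 9.1 = 0.2973

0.297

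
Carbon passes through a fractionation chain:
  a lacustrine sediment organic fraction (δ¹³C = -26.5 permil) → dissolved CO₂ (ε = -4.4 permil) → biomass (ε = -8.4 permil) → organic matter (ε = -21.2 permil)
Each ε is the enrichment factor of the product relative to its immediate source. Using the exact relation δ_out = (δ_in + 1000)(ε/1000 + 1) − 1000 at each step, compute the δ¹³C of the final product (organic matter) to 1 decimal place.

-59.3 permil

step 1: δ = (-26.50 + 1000)·(-4.4/1000 + 1) − 1000 = -30.78 permil
step 2: δ = (-30.78 + 1000)·(-8.4/1000 + 1) − 1000 = -38.92 permil
step 3: δ = (-38.92 + 1000)·(-21.2/1000 + 1) − 1000 = -59.30 permil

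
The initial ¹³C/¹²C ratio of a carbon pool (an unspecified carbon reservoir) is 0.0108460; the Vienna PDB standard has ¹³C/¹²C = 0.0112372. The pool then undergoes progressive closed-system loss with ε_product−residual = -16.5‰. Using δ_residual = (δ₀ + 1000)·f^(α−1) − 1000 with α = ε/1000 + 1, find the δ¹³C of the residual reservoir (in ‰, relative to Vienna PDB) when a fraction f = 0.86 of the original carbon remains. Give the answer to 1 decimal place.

δ₀ = (0.0108460/0.0112372 − 1)×1000 = (0.965187 − 1)×1000 = -34.813‰
α − 1 = ε/1000 = -0.0165
f^(α−1) = 0.86^(-0.0165) = 1.002492
δ_res = (-34.813 + 1000) × 1.002492 − 1000 = 967.592 − 1000 = -32.41‰

-32.4‰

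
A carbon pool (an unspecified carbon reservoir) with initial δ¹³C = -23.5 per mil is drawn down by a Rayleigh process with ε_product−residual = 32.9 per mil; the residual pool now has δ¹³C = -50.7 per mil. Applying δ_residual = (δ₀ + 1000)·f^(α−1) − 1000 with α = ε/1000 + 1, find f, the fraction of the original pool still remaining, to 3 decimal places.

α − 1 = ε/1000 = 0.0329
(δ_res + 1000)/(δ₀ + 1000) = (-50.7 + 1000)/(-23.5 + 1000) = 949.3/976.5 = 0.972145
f = 0.972145^(1/0.0329) = exp(ln(0.972145)/0.0329) = exp(-0.02825/0.0329)
f = exp(-0.8587) = 0.4237

0.424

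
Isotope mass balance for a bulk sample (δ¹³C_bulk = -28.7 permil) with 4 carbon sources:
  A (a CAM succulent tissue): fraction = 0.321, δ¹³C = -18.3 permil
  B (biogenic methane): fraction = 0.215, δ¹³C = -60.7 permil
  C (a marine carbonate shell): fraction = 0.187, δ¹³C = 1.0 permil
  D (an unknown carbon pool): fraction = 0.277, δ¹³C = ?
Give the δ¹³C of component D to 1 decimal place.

Isotope mass balance: δ_bulk = Σ fᵢ·δᵢ.
-28.7 = 0.321×(-18.3) + 0.215×(-60.7) + 0.187×(1.0) + 0.277×δ_D
0.277·δ_D = -28.7 − (-18.738) = -9.962
δ_D = -9.962 / 0.277 = -35.96 permil

-36.0 permil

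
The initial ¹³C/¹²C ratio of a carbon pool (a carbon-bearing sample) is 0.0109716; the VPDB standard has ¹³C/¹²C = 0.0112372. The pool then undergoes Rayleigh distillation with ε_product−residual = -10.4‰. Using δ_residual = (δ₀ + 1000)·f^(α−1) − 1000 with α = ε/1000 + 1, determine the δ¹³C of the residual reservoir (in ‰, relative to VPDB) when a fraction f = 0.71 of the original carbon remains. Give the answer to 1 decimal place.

δ₀ = (0.0109716/0.0112372 − 1)×1000 = (0.976364 − 1)×1000 = -23.636‰
α − 1 = ε/1000 = -0.0104
f^(α−1) = 0.71^(-0.0104) = 1.003568
δ_res = (-23.636 + 1000) × 1.003568 − 1000 = 979.848 − 1000 = -20.15‰

-20.2‰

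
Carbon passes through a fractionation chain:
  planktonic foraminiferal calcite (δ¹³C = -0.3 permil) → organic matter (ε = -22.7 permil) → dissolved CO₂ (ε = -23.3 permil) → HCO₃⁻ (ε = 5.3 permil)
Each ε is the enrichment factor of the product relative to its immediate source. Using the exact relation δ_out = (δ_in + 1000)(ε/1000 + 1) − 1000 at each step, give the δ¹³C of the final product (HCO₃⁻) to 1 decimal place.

step 1: δ = (-0.30 + 1000)·(-22.7/1000 + 1) − 1000 = -22.99 permil
step 2: δ = (-22.99 + 1000)·(-23.3/1000 + 1) − 1000 = -45.76 permil
step 3: δ = (-45.76 + 1000)·(5.3/1000 + 1) − 1000 = -40.70 permil

-40.7 permil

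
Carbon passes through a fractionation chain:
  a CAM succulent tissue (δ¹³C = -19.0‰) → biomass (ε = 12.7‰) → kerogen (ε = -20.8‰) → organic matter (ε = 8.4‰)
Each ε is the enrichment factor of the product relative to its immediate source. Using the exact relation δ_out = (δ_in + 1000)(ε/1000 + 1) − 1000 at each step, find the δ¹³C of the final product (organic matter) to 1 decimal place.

-19.0‰

step 1: δ = (-19.00 + 1000)·(12.7/1000 + 1) − 1000 = -6.54‰
step 2: δ = (-6.54 + 1000)·(-20.8/1000 + 1) − 1000 = -27.21‰
step 3: δ = (-27.21 + 1000)·(8.4/1000 + 1) − 1000 = -19.03‰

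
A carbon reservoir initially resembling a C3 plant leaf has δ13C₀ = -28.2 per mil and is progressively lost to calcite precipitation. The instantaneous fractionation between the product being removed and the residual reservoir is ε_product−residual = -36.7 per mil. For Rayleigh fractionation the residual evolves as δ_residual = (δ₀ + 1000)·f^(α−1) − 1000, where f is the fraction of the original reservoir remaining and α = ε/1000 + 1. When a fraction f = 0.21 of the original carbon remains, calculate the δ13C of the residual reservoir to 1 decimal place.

29.1 per mil

Rayleigh residual: δ_res = (δ₀ + 1000)·f^(α−1) − 1000
α = ε/1000 + 1 = 0.96330, so α − 1 = -0.03670
f^(α−1) = 0.21^(-0.03670) = 1.058948
δ_res = (-28.2 + 1000) × 1.058948 − 1000 = 1029.085 − 1000 = 29.09 per mil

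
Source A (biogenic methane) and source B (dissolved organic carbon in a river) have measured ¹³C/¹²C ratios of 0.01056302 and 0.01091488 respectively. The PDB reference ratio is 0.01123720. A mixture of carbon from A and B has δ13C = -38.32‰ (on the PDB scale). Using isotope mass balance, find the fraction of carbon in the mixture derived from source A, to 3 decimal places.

0.308

δ_A = (0.01056302/0.01123720 − 1)×1000 = (0.940005 − 1)×1000 = -59.995‰
δ_B = (0.01091488/0.01123720 − 1)×1000 = (0.971317 − 1)×1000 = -28.683‰
f_A = (δ_mix − δ_B)/(δ_A − δ_B) = (-38.32 − (-28.683))/(-59.995 − (-28.683))
f_A = -9.637 / -31.312 = 0.3078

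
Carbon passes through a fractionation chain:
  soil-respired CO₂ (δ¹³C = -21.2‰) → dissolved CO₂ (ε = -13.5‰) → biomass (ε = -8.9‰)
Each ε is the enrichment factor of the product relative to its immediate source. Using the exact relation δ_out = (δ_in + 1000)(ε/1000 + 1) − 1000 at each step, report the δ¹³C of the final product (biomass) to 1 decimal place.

step 1: δ = (-21.20 + 1000)·(-13.5/1000 + 1) − 1000 = -34.41‰
step 2: δ = (-34.41 + 1000)·(-8.9/1000 + 1) − 1000 = -43.01‰

-43.0‰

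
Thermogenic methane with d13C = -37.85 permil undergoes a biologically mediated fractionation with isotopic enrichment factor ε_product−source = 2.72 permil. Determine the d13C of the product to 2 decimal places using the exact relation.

-35.23 permil

Exactly, δ_product = (δ_source + 1000)·(ε/1000 + 1) − 1000.
δ_product = (-37.85 + 1000) × (2.72/1000 + 1) − 1000
δ_product = -35.233 permil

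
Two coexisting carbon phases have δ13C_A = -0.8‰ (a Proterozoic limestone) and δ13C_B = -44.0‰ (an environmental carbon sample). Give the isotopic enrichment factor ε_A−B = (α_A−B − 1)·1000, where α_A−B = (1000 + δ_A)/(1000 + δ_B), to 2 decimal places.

α_A−B = (1000 + -0.8) / (1000 + -44.0) = 999.2 / 956.0 = 1.045188
ε_A−B = (1.045188 − 1) × 1000 = 45.188‰
(The approximation ε ≈ δ_A − δ_B would give 43.2‰.)

45.19‰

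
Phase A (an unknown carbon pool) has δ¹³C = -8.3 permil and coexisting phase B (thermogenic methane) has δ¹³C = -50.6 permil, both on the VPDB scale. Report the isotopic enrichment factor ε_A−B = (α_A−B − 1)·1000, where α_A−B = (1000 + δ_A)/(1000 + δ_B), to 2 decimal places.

α_A−B = (1000 + -8.3) / (1000 + -50.6) = 991.7 / 949.4 = 1.044554
ε_A−B = (1.044554 − 1) × 1000 = 44.554 permil
(The approximation ε ≈ δ_A − δ_B would give 42.3 permil.)

44.55 permil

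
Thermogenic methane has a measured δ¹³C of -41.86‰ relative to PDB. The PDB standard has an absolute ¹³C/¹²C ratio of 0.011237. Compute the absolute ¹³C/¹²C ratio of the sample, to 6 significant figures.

0.0107666

R_sample = R_standard × (δ¹³C/1000 + 1)
R_sample = 0.011237 × (-41.86/1000 + 1) = 0.011237 × 0.958140
R_sample = 0.0107666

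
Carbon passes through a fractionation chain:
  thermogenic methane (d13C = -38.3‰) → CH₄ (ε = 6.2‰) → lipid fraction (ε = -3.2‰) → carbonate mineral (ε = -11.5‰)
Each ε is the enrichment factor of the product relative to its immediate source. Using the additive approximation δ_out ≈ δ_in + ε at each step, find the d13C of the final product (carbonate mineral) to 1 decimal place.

step 1: δ ≈ -38.3 + (6.2) = -32.1‰
step 2: δ ≈ -32.1 + (-3.2) = -35.3‰
step 3: δ ≈ -35.3 + (-11.5) = -46.8‰

-46.8‰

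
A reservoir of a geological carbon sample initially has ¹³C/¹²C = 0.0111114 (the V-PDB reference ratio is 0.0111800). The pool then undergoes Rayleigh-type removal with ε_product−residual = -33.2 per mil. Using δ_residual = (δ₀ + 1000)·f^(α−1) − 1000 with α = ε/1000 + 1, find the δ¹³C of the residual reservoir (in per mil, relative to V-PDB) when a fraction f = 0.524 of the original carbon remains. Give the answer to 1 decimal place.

δ₀ = (0.0111114/0.0111800 − 1)×1000 = (0.993864 − 1)×1000 = -6.136 per mil
α − 1 = ε/1000 = -0.0332
f^(α−1) = 0.524^(-0.0332) = 1.021688
δ_res = (-6.136 + 1000) × 1.021688 − 1000 = 1015.419 − 1000 = 15.42 per mil

15.4 per mil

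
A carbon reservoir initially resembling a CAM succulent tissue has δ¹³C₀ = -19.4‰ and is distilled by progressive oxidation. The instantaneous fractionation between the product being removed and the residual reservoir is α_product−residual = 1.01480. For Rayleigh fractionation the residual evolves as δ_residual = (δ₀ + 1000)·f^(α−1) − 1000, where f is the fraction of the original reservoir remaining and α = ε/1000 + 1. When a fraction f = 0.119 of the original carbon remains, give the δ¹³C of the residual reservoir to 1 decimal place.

-49.8‰

Rayleigh residual: δ_res = (δ₀ + 1000)·f^(α−1) − 1000
α − 1 = 0.01480
f^(α−1) = 0.119^(0.01480) = 0.968987
δ_res = (-19.4 + 1000) × 0.968987 − 1000 = 950.189 − 1000 = -49.81‰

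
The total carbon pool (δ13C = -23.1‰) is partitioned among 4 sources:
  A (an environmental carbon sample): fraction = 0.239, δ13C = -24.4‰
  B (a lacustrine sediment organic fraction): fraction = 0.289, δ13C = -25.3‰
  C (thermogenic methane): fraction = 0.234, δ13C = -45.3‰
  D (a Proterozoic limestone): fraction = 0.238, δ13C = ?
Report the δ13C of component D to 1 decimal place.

2.7‰

Isotope mass balance: δ_bulk = Σ fᵢ·δᵢ.
-23.1 = 0.239×(-24.4) + 0.289×(-25.3) + 0.234×(-45.3) + 0.238×δ_D
0.238·δ_D = -23.1 − (-23.743) = 0.643
δ_D = 0.643 / 0.238 = 2.70‰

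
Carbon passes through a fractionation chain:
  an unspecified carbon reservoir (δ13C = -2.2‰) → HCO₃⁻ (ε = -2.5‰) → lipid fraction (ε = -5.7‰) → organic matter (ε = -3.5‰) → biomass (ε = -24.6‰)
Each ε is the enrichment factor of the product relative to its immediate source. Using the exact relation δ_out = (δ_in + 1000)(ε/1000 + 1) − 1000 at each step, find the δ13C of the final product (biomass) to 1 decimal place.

step 1: δ = (-2.20 + 1000)·(-2.5/1000 + 1) − 1000 = -4.69‰
step 2: δ = (-4.69 + 1000)·(-5.7/1000 + 1) − 1000 = -10.37‰
step 3: δ = (-10.37 + 1000)·(-3.5/1000 + 1) − 1000 = -13.83‰
step 4: δ = (-13.83 + 1000)·(-24.6/1000 + 1) − 1000 = -38.09‰

-38.1‰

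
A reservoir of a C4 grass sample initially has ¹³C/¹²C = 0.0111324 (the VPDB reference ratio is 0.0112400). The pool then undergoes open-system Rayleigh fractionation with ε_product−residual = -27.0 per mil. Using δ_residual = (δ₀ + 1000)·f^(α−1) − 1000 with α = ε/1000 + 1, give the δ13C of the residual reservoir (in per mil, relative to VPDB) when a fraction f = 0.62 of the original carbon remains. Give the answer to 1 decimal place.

3.3 per mil

δ₀ = (0.0111324/0.0112400 − 1)×1000 = (0.990427 − 1)×1000 = -9.573 per mil
α − 1 = ε/1000 = -0.0270
f^(α−1) = 0.62^(-0.0270) = 1.012991
δ_res = (-9.573 + 1000) × 1.012991 − 1000 = 1003.293 − 1000 = 3.29 per mil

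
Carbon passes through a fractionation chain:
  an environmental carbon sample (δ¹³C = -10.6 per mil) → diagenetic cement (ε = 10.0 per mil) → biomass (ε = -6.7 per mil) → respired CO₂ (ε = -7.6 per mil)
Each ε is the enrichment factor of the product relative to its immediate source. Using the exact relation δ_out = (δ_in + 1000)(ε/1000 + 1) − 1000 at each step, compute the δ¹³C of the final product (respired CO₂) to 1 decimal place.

step 1: δ = (-10.60 + 1000)·(10.0/1000 + 1) − 1000 = -0.71 per mil
step 2: δ = (-0.71 + 1000)·(-6.7/1000 + 1) − 1000 = -7.40 per mil
step 3: δ = (-7.40 + 1000)·(-7.6/1000 + 1) − 1000 = -14.95 per mil

-14.9 per mil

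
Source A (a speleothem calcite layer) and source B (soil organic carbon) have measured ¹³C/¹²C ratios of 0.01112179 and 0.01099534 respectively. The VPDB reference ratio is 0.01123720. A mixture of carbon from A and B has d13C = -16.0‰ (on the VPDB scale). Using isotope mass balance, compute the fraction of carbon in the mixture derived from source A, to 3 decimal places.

δ_A = (0.01112179/0.01123720 − 1)×1000 = (0.989730 − 1)×1000 = -10.270‰
δ_B = (0.01099534/0.01123720 − 1)×1000 = (0.978477 − 1)×1000 = -21.523‰
f_A = (δ_mix − δ_B)/(δ_A − δ_B) = (-16.0 − (-21.523))/(-10.270 − (-21.523))
f_A = 5.523 / 11.253 = 0.4908

0.491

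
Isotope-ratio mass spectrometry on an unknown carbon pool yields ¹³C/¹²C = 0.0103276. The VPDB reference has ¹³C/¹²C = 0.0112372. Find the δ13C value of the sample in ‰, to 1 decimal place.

-80.9‰

δ13C = (R_sample / R_standard − 1) × 1000
R_sample / R_standard = 0.0103276 / 0.0112372 = 0.919055
δ13C = (0.919055 − 1) × 1000 = -80.95‰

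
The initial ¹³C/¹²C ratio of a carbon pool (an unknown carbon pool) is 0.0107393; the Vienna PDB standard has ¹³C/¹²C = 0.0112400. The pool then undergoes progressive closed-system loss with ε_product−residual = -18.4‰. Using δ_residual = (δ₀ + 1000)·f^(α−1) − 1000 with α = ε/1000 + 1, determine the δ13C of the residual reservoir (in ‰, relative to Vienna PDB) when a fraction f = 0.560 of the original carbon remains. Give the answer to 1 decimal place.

-34.3‰

δ₀ = (0.0107393/0.0112400 − 1)×1000 = (0.955454 − 1)×1000 = -44.546‰
α − 1 = ε/1000 = -0.0184
f^(α−1) = 0.560^(-0.0184) = 1.010726
δ_res = (-44.546 + 1000) × 1.010726 − 1000 = 965.702 − 1000 = -34.30‰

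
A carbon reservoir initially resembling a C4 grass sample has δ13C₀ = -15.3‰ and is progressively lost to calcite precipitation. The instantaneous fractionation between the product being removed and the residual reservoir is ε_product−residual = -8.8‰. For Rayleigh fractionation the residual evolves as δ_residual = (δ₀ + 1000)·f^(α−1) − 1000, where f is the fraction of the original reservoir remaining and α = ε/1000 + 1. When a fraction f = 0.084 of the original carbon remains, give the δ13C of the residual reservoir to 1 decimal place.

6.4‰

Rayleigh residual: δ_res = (δ₀ + 1000)·f^(α−1) − 1000
α = ε/1000 + 1 = 0.99120, so α − 1 = -0.00880
f^(α−1) = 0.084^(-0.00880) = 1.022036
δ_res = (-15.3 + 1000) × 1.022036 − 1000 = 1006.399 − 1000 = 6.40‰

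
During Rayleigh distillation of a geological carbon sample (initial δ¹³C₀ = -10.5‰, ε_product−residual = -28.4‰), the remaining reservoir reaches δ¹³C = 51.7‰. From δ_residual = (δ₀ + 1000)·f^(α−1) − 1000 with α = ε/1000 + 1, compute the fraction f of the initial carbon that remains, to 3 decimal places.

0.117

α − 1 = ε/1000 = -0.0284
(δ_res + 1000)/(δ₀ + 1000) = (51.7 + 1000)/(-10.5 + 1000) = 1051.7/989.5 = 1.062860
f = 1.062860^(1/-0.0284) = exp(ln(1.062860)/-0.0284) = exp(0.06096/-0.0284)
f = exp(-2.1466) = 0.1169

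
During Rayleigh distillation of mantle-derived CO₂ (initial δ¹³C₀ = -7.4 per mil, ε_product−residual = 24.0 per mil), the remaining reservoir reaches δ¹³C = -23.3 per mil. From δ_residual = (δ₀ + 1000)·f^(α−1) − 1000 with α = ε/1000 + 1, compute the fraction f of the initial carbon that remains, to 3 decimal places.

0.510

α − 1 = ε/1000 = 0.0240
(δ_res + 1000)/(δ₀ + 1000) = (-23.3 + 1000)/(-7.4 + 1000) = 976.7/992.6 = 0.983981
f = 0.983981^(1/0.0240) = exp(ln(0.983981)/0.0240) = exp(-0.01615/0.0240)
f = exp(-0.6728) = 0.5103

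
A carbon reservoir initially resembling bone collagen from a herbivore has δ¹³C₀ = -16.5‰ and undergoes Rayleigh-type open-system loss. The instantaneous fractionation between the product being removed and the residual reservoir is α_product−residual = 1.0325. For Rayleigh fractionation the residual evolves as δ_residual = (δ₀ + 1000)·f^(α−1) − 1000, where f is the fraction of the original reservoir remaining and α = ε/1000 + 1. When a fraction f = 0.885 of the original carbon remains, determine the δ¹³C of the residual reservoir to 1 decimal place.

Rayleigh residual: δ_res = (δ₀ + 1000)·f^(α−1) − 1000
α − 1 = 0.03250
f^(α−1) = 0.885^(0.03250) = 0.996037
δ_res = (-16.5 + 1000) × 0.996037 − 1000 = 979.603 − 1000 = -20.40‰

-20.4‰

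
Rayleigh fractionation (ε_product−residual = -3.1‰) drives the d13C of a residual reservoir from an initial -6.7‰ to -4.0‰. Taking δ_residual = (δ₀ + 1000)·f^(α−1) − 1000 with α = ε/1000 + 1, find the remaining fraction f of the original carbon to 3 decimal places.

0.417

α − 1 = ε/1000 = -0.0031
(δ_res + 1000)/(δ₀ + 1000) = (-4.0 + 1000)/(-6.7 + 1000) = 996.0/993.3 = 1.002718
f = 1.002718^(1/-0.0031) = exp(ln(1.002718)/-0.0031) = exp(0.00271/-0.0031)
f = exp(-0.8757) = 0.4166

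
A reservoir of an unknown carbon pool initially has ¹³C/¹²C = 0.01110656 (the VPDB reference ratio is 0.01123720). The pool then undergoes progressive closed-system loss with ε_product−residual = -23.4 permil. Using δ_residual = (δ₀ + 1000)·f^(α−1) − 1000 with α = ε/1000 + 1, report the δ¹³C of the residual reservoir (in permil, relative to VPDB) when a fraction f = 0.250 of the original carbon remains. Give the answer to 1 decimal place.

21.0 permil

δ₀ = (0.01110656/0.01123720 − 1)×1000 = (0.988374 − 1)×1000 = -11.626 permil
α − 1 = ε/1000 = -0.0234
f^(α−1) = 0.250^(-0.0234) = 1.032971
δ_res = (-11.626 + 1000) × 1.032971 − 1000 = 1020.962 − 1000 = 20.96 permil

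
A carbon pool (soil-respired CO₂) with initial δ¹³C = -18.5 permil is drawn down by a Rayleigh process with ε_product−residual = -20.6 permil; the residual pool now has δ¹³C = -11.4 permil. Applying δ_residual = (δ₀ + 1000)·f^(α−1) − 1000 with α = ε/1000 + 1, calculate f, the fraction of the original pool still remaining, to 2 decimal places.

α − 1 = ε/1000 = -0.0206
(δ_res + 1000)/(δ₀ + 1000) = (-11.4 + 1000)/(-18.5 + 1000) = 988.6/981.5 = 1.007234
f = 1.007234^(1/-0.0206) = exp(ln(1.007234)/-0.0206) = exp(0.00721/-0.0206)
f = exp(-0.3499) = 0.7048

0.70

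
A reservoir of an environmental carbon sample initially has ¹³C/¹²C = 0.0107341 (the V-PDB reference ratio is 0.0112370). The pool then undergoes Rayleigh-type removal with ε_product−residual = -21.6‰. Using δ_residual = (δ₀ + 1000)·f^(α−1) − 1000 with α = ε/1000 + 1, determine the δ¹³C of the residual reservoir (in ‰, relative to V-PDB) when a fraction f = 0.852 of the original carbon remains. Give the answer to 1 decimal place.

δ₀ = (0.0107341/0.0112370 − 1)×1000 = (0.955246 − 1)×1000 = -44.754‰
α − 1 = ε/1000 = -0.0216
f^(α−1) = 0.852^(-0.0216) = 1.003466
δ_res = (-44.754 + 1000) × 1.003466 − 1000 = 958.557 − 1000 = -41.44‰

-41.4‰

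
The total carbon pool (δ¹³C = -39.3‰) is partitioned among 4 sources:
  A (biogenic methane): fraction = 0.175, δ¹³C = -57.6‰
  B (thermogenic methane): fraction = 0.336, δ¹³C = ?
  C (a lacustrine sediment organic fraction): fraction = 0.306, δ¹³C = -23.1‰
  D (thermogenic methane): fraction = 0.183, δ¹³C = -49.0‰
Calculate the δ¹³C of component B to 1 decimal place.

Isotope mass balance: δ_bulk = Σ fᵢ·δᵢ.
-39.3 = 0.175×(-57.6) + 0.336×δ_B + 0.306×(-23.1) + 0.183×(-49.0)
0.336·δ_B = -39.3 − (-26.116) = -13.184
δ_B = -13.184 / 0.336 = -39.24‰

-39.2‰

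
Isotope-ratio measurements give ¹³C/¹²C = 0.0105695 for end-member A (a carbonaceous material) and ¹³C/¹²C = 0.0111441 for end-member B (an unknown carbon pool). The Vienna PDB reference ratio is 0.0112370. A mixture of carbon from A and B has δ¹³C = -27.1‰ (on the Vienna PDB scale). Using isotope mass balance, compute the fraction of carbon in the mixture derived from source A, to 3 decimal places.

0.368

δ_A = (0.0105695/0.0112370 − 1)×1000 = (0.940598 − 1)×1000 = -59.402‰
δ_B = (0.0111441/0.0112370 − 1)×1000 = (0.991733 − 1)×1000 = -8.267‰
f_A = (δ_mix − δ_B)/(δ_A − δ_B) = (-27.1 − (-8.267))/(-59.402 − (-8.267))
f_A = -18.833 / -51.135 = 0.3683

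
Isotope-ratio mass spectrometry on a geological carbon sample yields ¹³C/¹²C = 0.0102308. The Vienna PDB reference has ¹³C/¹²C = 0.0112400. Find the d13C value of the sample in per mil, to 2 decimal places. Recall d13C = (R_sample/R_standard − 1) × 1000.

d13C = (R_sample / R_standard − 1) × 1000
R_sample / R_standard = 0.0102308 / 0.0112400 = 0.910214
d13C = (0.910214 − 1) × 1000 = -89.786 per mil

-89.79 per mil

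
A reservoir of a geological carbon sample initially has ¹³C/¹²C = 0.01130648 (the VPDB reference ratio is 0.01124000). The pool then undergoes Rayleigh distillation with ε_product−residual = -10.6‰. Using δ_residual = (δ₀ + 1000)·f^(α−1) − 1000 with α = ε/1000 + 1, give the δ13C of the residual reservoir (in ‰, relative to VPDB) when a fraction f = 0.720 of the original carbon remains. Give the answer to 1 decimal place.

δ₀ = (0.01130648/0.01124000 − 1)×1000 = (1.005915 − 1)×1000 = 5.915‰
α − 1 = ε/1000 = -0.0106
f^(α−1) = 0.720^(-0.0106) = 1.003488
δ_res = (5.915 + 1000) × 1.003488 − 1000 = 1009.423 − 1000 = 9.42‰

9.4‰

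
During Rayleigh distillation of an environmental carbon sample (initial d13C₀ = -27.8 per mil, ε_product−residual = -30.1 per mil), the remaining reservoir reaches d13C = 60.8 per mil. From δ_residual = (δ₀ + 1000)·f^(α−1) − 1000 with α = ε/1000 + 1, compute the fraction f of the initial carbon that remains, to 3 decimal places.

0.055

α − 1 = ε/1000 = -0.0301
(δ_res + 1000)/(δ₀ + 1000) = (60.8 + 1000)/(-27.8 + 1000) = 1060.8/972.2 = 1.091134
f = 1.091134^(1/-0.0301) = exp(ln(1.091134)/-0.0301) = exp(0.08722/-0.0301)
f = exp(-2.8976) = 0.0552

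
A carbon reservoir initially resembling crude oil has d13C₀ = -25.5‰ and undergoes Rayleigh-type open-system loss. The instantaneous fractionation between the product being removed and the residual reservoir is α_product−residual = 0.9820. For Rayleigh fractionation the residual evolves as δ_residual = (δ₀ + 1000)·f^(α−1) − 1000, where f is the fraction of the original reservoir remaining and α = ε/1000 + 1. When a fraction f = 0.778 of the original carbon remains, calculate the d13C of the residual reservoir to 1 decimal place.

Rayleigh residual: δ_res = (δ₀ + 1000)·f^(α−1) − 1000
α − 1 = -0.01800
f^(α−1) = 0.778^(-0.01800) = 1.004529
δ_res = (-25.5 + 1000) × 1.004529 − 1000 = 978.913 − 1000 = -21.09‰

-21.1‰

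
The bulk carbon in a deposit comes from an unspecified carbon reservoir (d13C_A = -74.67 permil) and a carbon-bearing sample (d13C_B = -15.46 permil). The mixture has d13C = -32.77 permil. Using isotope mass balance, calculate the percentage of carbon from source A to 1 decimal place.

δ_mix = f_A·δ_A + (1 − f_A)·δ_B  ⇒  f_A = (δ_mix − δ_B)/(δ_A − δ_B)
f_A = (-32.77 − (-15.46)) / (-74.67 − (-15.46))
f_A = -17.31 / -59.21 = 0.2923

29.2%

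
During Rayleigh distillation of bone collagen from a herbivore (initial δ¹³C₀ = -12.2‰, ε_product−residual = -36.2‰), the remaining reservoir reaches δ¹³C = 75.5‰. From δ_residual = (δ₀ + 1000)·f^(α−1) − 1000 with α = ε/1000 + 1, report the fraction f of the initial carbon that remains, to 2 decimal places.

α − 1 = ε/1000 = -0.0362
(δ_res + 1000)/(δ₀ + 1000) = (75.5 + 1000)/(-12.2 + 1000) = 1075.5/987.8 = 1.088783
f = 1.088783^(1/-0.0362) = exp(ln(1.088783)/-0.0362) = exp(0.08506/-0.0362)
f = exp(-2.3497) = 0.0954

0.10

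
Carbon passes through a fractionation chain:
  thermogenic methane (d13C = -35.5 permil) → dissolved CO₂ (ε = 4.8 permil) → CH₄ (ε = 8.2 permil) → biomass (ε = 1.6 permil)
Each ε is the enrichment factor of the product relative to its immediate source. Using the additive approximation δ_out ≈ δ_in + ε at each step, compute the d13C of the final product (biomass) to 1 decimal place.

step 1: δ ≈ -35.5 + (4.8) = -30.7 permil
step 2: δ ≈ -30.7 + (8.2) = -22.5 permil
step 3: δ ≈ -22.5 + (1.6) = -20.9 permil

-20.9 permil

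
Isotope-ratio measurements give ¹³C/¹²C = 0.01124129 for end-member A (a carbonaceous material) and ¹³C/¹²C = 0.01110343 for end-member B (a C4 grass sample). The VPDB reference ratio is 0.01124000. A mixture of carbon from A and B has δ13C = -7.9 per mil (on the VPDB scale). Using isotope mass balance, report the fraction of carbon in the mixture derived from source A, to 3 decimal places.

δ_A = (0.01124129/0.01124000 − 1)×1000 = (1.000115 − 1)×1000 = 0.115 per mil
δ_B = (0.01110343/0.01124000 − 1)×1000 = (0.987850 − 1)×1000 = -12.150 per mil
f_A = (δ_mix − δ_B)/(δ_A − δ_B) = (-7.9 − (-12.150))/(0.115 − (-12.150))
f_A = 4.250 / 12.265 = 0.3465

0.347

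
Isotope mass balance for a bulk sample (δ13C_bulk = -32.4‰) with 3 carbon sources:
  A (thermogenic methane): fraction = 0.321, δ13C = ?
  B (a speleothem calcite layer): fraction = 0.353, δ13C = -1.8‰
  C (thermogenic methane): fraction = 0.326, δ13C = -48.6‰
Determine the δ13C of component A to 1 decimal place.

-49.6‰

Isotope mass balance: δ_bulk = Σ fᵢ·δᵢ.
-32.4 = 0.321×δ_A + 0.353×(-1.8) + 0.326×(-48.6)
0.321·δ_A = -32.4 − (-16.479) = -15.921
δ_A = -15.921 / 0.321 = -49.60‰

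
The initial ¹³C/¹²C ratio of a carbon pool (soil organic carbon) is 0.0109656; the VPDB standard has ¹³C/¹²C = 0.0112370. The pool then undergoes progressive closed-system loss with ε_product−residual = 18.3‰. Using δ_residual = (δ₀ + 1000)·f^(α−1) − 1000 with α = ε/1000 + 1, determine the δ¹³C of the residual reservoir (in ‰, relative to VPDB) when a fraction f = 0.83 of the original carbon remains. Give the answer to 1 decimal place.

δ₀ = (0.0109656/0.0112370 − 1)×1000 = (0.975848 − 1)×1000 = -24.152‰
α − 1 = ε/1000 = 0.0183
f^(α−1) = 0.83^(0.0183) = 0.996596
δ_res = (-24.152 + 1000) × 0.996596 − 1000 = 972.526 − 1000 = -27.47‰

-27.5‰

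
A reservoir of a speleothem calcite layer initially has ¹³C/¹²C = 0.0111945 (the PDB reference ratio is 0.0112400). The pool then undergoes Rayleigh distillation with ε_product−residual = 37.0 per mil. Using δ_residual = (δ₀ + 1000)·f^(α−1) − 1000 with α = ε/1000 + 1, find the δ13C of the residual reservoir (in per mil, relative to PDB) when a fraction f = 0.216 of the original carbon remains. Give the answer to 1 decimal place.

δ₀ = (0.0111945/0.0112400 − 1)×1000 = (0.995952 − 1)×1000 = -4.048 per mil
α − 1 = ε/1000 = 0.0370
f^(α−1) = 0.216^(0.0370) = 0.944876
δ_res = (-4.048 + 1000) × 0.944876 − 1000 = 941.051 − 1000 = -58.95 per mil

-58.9 per mil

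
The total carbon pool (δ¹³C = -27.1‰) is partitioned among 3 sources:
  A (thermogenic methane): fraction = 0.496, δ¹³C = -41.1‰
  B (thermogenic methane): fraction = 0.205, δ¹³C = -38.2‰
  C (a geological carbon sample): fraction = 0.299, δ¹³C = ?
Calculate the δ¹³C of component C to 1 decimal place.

Isotope mass balance: δ_bulk = Σ fᵢ·δᵢ.
-27.1 = 0.496×(-41.1) + 0.205×(-38.2) + 0.299×δ_C
0.299·δ_C = -27.1 − (-28.217) = 1.117
δ_C = 1.117 / 0.299 = 3.73‰

3.7‰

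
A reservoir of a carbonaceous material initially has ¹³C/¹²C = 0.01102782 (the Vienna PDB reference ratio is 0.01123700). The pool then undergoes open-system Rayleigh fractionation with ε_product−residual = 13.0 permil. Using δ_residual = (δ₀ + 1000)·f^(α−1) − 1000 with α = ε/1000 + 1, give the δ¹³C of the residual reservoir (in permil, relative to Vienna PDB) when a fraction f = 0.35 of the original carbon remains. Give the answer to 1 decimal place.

δ₀ = (0.01102782/0.01123700 − 1)×1000 = (0.981385 − 1)×1000 = -18.615 permil
α − 1 = ε/1000 = 0.0130
f^(α−1) = 0.35^(0.0130) = 0.986445
δ_res = (-18.615 + 1000) × 0.986445 − 1000 = 968.082 − 1000 = -31.92 permil

-31.9 permil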